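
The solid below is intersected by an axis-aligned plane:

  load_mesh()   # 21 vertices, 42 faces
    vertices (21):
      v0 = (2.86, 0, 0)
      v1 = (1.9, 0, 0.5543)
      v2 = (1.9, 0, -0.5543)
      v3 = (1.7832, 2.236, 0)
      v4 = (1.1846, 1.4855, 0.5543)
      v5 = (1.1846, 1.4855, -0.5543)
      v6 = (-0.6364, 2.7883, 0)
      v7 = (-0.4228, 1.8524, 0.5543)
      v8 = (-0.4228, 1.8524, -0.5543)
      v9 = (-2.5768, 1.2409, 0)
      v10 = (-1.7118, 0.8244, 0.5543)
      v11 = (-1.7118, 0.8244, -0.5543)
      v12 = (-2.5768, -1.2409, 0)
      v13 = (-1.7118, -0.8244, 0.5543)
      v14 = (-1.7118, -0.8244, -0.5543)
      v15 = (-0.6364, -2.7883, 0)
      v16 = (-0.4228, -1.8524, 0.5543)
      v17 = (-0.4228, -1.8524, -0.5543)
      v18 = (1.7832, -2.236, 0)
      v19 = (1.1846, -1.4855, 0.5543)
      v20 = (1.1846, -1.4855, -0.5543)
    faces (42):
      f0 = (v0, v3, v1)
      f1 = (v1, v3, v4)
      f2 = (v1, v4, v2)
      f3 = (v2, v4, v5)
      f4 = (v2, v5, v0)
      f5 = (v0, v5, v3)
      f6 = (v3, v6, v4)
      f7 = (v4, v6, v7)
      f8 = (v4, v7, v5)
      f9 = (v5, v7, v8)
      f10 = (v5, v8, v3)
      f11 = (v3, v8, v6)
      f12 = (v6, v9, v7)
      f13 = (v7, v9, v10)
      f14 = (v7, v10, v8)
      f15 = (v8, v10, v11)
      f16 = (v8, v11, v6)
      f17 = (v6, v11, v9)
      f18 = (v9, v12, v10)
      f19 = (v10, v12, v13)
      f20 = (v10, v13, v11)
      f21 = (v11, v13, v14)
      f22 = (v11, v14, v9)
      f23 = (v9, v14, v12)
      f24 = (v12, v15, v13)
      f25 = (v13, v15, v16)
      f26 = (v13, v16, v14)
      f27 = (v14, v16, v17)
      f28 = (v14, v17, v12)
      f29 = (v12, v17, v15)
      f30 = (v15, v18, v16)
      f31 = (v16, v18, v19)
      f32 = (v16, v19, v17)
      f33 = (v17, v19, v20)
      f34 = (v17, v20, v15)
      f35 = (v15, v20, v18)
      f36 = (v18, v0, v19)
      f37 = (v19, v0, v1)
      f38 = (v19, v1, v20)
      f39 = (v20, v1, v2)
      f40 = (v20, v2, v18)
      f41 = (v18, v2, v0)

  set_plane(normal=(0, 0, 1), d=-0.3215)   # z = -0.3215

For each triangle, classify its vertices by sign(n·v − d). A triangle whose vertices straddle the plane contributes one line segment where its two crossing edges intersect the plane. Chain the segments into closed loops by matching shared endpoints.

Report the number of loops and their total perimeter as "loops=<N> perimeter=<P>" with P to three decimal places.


Straddling triangles (28 of 42):
  (v1,v4,v2) [++-] → (1.74977, 0.311947, -0.3215)–(1.9, 0, -0.3215)  len=0.3462
  (v2,v4,v5) [-+-] → (1.74977, 0.311947, -0.3215)–(1.1846, 1.4855, -0.3215)  len=1.3026
  (v2,v5,v0) [--+] → (1.88825, 0.861606, -0.3215)–(2.30319, 0, -0.3215)  len=0.9563
  (v0,v5,v3) [+-+] → (1.88825, 0.861606, -0.3215)–(1.43601, 1.8007, -0.3215)  len=1.0423
  (v4,v7,v5) [++-] → (0.847055, 1.56255, -0.3215)–(1.1846, 1.4855, -0.3215)  len=0.3462
  (v5,v7,v8) [-+-] → (0.847055, 1.56255, -0.3215)–(-0.4228, 1.8524, -0.3215)  len=1.3025
  (v5,v8,v3) [--+] → (0.503696, 2.01351, -0.3215)–(1.43601, 1.8007, -0.3215)  len=0.9563
  (v3,v8,v6) [+-+] → (0.503696, 2.01351, -0.3215)–(-0.51251, 2.24547, -0.3215)  len=1.0423
  (v7,v10,v8) [++-] → (-0.693483, 1.63653, -0.3215)–(-0.4228, 1.8524, -0.3215)  len=0.3462
  (v8,v10,v11) [-+-] → (-0.693483, 1.63653, -0.3215)–(-1.7118, 0.8244, -0.3215)  len=1.3025
  (v8,v11,v6) [--+] → (-1.26014, 1.64922, -0.3215)–(-0.51251, 2.24547, -0.3215)  len=0.9563
  (v6,v11,v9) [+-+] → (-1.26014, 1.64922, -0.3215)–(-2.07509, 0.999325, -0.3215)  len=1.0424
  (v10,v13,v11) [++-] → (-1.7118, 0.478161, -0.3215)–(-1.7118, 0.8244, -0.3215)  len=0.3462
  (v11,v13,v14) [-+-] → (-1.7118, 0.478161, -0.3215)–(-1.7118, -0.8244, -0.3215)  len=1.3026
  (v11,v14,v9) [--+] → (-2.07509, 0.0430036, -0.3215)–(-2.07509, 0.999325, -0.3215)  len=0.9563
  (v9,v14,v12) [+-+] → (-2.07509, 0.0430036, -0.3215)–(-2.07509, -0.999325, -0.3215)  len=1.0423
  (v13,v16,v14) [++-] → (-1.44112, -1.04027, -0.3215)–(-1.7118, -0.8244, -0.3215)  len=0.3462
  (v14,v16,v17) [-+-] → (-1.44112, -1.04027, -0.3215)–(-0.4228, -1.8524, -0.3215)  len=1.3025
  (v14,v17,v12) [--+] → (-1.32746, -1.59558, -0.3215)–(-2.07509, -0.999325, -0.3215)  len=0.9563
  (v12,v17,v15) [+-+] → (-1.32746, -1.59558, -0.3215)–(-0.51251, -2.24547, -0.3215)  len=1.0424
  (v16,v19,v17) [++-] → (-0.0852547, -1.77535, -0.3215)–(-0.4228, -1.8524, -0.3215)  len=0.3462
  (v17,v19,v20) [-+-] → (-0.0852547, -1.77535, -0.3215)–(1.1846, -1.4855, -0.3215)  len=1.3025
  (v17,v20,v15) [--+] → (0.4198, -2.03266, -0.3215)–(-0.51251, -2.24547, -0.3215)  len=0.9563
  (v15,v20,v18) [+-+] → (0.4198, -2.03266, -0.3215)–(1.43601, -1.8007, -0.3215)  len=1.0423
  (v19,v1,v20) [++-] → (1.33483, -1.17355, -0.3215)–(1.1846, -1.4855, -0.3215)  len=0.3462
  (v20,v1,v2) [-+-] → (1.33483, -1.17355, -0.3215)–(1.9, 0, -0.3215)  len=1.3026
  (v20,v2,v18) [--+] → (1.85095, -0.939096, -0.3215)–(1.43601, -1.8007, -0.3215)  len=0.9563
  (v18,v2,v0) [+-+] → (1.85095, -0.939096, -0.3215)–(2.30319, 0, -0.3215)  len=1.0423

Chained into 2 loop(s):
  loop 1: 14 segments, perimeter = 11.5413
  loop 2: 14 segments, perimeter = 13.9904
Total perimeter = 25.532

loops=2 perimeter=25.532


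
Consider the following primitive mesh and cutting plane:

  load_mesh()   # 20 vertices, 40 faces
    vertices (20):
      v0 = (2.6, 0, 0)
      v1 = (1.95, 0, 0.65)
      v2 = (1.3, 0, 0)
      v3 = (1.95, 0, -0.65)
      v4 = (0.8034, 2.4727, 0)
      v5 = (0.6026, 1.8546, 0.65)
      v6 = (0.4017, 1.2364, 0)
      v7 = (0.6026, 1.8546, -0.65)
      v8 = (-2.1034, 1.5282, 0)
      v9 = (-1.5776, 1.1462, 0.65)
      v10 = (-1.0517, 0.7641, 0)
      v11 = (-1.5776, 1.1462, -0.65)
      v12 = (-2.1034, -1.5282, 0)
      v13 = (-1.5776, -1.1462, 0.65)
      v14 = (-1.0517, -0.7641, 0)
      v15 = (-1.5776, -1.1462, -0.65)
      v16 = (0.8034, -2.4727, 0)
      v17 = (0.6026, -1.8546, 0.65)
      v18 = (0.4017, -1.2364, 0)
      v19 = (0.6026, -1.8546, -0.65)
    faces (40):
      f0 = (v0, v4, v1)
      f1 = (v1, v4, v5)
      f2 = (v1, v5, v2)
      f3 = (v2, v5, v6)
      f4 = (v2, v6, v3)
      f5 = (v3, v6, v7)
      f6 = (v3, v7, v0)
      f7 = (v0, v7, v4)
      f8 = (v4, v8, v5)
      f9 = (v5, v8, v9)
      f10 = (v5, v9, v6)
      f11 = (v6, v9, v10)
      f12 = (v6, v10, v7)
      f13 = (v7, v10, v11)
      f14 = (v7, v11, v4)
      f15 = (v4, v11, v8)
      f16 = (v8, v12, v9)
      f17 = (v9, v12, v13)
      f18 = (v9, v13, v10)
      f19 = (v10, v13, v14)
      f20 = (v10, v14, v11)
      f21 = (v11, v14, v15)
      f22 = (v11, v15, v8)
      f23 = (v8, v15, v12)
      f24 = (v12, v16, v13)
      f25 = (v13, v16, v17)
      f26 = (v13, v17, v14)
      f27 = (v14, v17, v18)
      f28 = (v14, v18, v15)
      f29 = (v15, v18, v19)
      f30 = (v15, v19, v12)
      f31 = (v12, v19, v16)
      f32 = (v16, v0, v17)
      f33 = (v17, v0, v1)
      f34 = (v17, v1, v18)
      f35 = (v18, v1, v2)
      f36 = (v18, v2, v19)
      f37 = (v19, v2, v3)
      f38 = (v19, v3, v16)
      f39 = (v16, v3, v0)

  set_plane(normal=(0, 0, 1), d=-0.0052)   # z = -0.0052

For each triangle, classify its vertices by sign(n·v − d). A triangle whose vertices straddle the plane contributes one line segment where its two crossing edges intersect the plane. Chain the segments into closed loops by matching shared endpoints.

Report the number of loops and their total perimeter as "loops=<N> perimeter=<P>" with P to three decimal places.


loops=2 perimeter=22.923

Straddling triangles (20 of 40):
  (v2,v6,v3) [++-] → (0.414086, 1.22651, -0.0052)–(1.3052, 0, -0.0052)  len=1.5160
  (v3,v6,v7) [-+-] → (0.414086, 1.22651, -0.0052)–(0.403307, 1.24135, -0.0052)  len=0.0183
  (v3,v7,v0) [--+] → (2.58402, 0.0148368, -0.0052)–(2.5948, 0, -0.0052)  len=0.0183
  (v0,v7,v4) [+-+] → (2.58402, 0.0148368, -0.0052)–(0.801794, 2.46776, -0.0052)  len=3.0320
  (v6,v10,v7) [++-] → (-1.03847, 0.772824, -0.0052)–(0.403307, 1.24135, -0.0052)  len=1.5160
  (v7,v10,v11) [-+-] → (-1.03847, 0.772824, -0.0052)–(-1.05591, 0.767157, -0.0052)  len=0.0183
  (v7,v11,v4) [--+] → (0.784352, 2.46209, -0.0052)–(0.801794, 2.46776, -0.0052)  len=0.0183
  (v4,v11,v8) [+-+] → (0.784352, 2.46209, -0.0052)–(-2.09919, 1.52514, -0.0052)  len=3.0319
  (v10,v14,v11) [++-] → (-1.05591, -0.748818, -0.0052)–(-1.05591, 0.767157, -0.0052)  len=1.5160
  (v11,v14,v15) [-+-] → (-1.05591, -0.748818, -0.0052)–(-1.05591, -0.767157, -0.0052)  len=0.0183
  (v11,v15,v8) [--+] → (-2.09919, 1.5068, -0.0052)–(-2.09919, 1.52514, -0.0052)  len=0.0183
  (v8,v15,v12) [+-+] → (-2.09919, 1.5068, -0.0052)–(-2.09919, -1.52514, -0.0052)  len=3.0319
  (v14,v18,v15) [++-] → (0.385866, -1.23568, -0.0052)–(-1.05591, -0.767157, -0.0052)  len=1.5160
  (v15,v18,v19) [-+-] → (0.385866, -1.23568, -0.0052)–(0.403307, -1.24135, -0.0052)  len=0.0183
  (v15,v19,v12) [--+] → (-2.08175, -1.53081, -0.0052)–(-2.09919, -1.52514, -0.0052)  len=0.0183
  (v12,v19,v16) [+-+] → (-2.08175, -1.53081, -0.0052)–(0.801794, -2.46776, -0.0052)  len=3.0319
  (v18,v2,v19) [++-] → (1.29442, -0.0148368, -0.0052)–(0.403307, -1.24135, -0.0052)  len=1.5160
  (v19,v2,v3) [-+-] → (1.29442, -0.0148368, -0.0052)–(1.3052, 0, -0.0052)  len=0.0183
  (v19,v3,v16) [--+] → (0.812573, -2.45292, -0.0052)–(0.801794, -2.46776, -0.0052)  len=0.0183
  (v16,v3,v0) [+-+] → (0.812573, -2.45292, -0.0052)–(2.5948, 0, -0.0052)  len=3.0320

Chained into 2 loop(s):
  loop 1: 10 segments, perimeter = 7.6717
  loop 2: 10 segments, perimeter = 15.2516
Total perimeter = 22.923


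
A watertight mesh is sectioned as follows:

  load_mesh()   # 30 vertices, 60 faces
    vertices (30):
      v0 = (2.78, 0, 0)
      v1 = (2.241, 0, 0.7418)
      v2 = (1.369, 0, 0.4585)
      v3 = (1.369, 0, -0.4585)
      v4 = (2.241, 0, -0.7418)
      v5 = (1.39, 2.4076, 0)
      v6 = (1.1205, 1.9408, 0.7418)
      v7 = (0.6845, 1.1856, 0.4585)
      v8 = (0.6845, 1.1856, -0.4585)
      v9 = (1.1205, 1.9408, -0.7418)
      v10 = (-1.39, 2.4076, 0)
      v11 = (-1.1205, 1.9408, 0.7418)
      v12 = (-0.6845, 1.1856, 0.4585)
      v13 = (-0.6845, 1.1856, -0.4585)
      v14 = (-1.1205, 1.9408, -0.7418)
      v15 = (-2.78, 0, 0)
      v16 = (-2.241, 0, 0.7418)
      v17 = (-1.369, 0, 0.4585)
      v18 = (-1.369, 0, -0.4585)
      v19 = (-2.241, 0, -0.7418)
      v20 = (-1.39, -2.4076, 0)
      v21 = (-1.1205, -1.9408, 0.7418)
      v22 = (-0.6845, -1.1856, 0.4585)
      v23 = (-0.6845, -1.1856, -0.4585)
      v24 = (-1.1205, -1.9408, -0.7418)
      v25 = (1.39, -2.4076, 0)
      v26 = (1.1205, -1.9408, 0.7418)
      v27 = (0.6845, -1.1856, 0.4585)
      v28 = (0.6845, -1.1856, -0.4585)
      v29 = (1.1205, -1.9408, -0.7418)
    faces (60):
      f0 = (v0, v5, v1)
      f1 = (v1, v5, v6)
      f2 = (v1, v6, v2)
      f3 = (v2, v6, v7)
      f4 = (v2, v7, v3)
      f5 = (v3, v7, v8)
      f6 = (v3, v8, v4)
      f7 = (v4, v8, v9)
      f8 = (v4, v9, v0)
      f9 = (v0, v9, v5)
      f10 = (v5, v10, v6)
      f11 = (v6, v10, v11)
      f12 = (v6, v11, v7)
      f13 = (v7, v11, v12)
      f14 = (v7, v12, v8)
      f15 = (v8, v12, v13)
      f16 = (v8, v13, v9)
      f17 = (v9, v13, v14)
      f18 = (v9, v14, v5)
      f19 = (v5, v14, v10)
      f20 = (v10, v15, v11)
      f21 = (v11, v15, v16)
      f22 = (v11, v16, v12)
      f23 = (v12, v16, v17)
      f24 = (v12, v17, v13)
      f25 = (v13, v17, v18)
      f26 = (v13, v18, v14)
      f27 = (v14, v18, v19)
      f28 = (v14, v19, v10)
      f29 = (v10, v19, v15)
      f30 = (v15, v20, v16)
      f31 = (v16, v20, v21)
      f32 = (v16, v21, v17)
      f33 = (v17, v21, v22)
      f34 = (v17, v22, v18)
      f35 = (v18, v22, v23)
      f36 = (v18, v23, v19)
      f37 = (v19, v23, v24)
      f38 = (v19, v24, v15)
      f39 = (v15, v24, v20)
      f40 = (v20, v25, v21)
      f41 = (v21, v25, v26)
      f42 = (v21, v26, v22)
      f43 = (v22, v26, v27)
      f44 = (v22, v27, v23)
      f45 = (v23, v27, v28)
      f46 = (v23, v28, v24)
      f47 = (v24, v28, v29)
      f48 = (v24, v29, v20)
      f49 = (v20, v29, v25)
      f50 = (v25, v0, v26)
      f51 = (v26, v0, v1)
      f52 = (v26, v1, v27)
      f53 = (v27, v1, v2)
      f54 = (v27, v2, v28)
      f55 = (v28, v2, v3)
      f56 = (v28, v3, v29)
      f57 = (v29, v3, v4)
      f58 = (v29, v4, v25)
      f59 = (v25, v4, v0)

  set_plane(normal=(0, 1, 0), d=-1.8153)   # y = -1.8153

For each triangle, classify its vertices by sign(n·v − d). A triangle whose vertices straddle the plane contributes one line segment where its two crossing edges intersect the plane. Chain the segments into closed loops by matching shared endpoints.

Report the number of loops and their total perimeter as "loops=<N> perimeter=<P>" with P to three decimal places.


loops=1 perimeter=8.469

Straddling triangles (18 of 60):
  (v15,v20,v16) [+-+] → (-1.73196, -1.8153, 0)–(-1.59936, -1.8153, 0.182492)  len=0.2256
  (v16,v20,v21) [+--] → (-1.59936, -1.8153, 0.182492)–(-1.19296, -1.8153, 0.7418)  len=0.6914
  (v16,v21,v17) [+-+] → (-1.19296, -1.8153, 0.7418)–(-1.13657, -1.8153, 0.723481)  len=0.0593
  (v17,v21,v22) [+-+] → (-1.13657, -1.8153, 0.723481)–(-1.04805, -1.8153, 0.694721)  len=0.0931
  (v19,v23,v24) [++-] → (-1.04805, -1.8153, -0.694721)–(-1.19296, -1.8153, -0.7418)  len=0.1524
  (v19,v24,v15) [+-+] → (-1.19296, -1.8153, -0.7418)–(-1.22781, -1.8153, -0.693832)  len=0.0593
  (v15,v24,v20) [+--] → (-1.22781, -1.8153, -0.693832)–(-1.73196, -1.8153, 0)  len=0.8577
  (v21,v26,v22) [--+] → (0.820543, -1.8153, 0.694721)–(-1.04805, -1.8153, 0.694721)  len=1.8686
  (v22,v26,v27) [+-+] → (0.820543, -1.8153, 0.694721)–(1.04805, -1.8153, 0.694721)  len=0.2275
  (v23,v28,v24) [++-] → (-0.820543, -1.8153, -0.694721)–(-1.04805, -1.8153, -0.694721)  len=0.2275
  (v24,v28,v29) [-+-] → (-0.820543, -1.8153, -0.694721)–(1.04805, -1.8153, -0.694721)  len=1.8686
  (v25,v0,v26) [-+-] → (1.73196, -1.8153, 0)–(1.22781, -1.8153, 0.693832)  len=0.8577
  (v26,v0,v1) [-++] → (1.22781, -1.8153, 0.693832)–(1.19296, -1.8153, 0.7418)  len=0.0593
  (v26,v1,v27) [-++] → (1.19296, -1.8153, 0.7418)–(1.04805, -1.8153, 0.694721)  len=0.1524
  (v28,v3,v29) [++-] → (1.13657, -1.8153, -0.723481)–(1.04805, -1.8153, -0.694721)  len=0.0931
  (v29,v3,v4) [-++] → (1.13657, -1.8153, -0.723481)–(1.19296, -1.8153, -0.7418)  len=0.0593
  (v29,v4,v25) [-+-] → (1.19296, -1.8153, -0.7418)–(1.59936, -1.8153, -0.182492)  len=0.6914
  (v25,v4,v0) [-++] → (1.59936, -1.8153, -0.182492)–(1.73196, -1.8153, 0)  len=0.2256

Chained into 1 loop(s):
  loop 1: 18 segments, perimeter = 8.4694
Total perimeter = 8.469


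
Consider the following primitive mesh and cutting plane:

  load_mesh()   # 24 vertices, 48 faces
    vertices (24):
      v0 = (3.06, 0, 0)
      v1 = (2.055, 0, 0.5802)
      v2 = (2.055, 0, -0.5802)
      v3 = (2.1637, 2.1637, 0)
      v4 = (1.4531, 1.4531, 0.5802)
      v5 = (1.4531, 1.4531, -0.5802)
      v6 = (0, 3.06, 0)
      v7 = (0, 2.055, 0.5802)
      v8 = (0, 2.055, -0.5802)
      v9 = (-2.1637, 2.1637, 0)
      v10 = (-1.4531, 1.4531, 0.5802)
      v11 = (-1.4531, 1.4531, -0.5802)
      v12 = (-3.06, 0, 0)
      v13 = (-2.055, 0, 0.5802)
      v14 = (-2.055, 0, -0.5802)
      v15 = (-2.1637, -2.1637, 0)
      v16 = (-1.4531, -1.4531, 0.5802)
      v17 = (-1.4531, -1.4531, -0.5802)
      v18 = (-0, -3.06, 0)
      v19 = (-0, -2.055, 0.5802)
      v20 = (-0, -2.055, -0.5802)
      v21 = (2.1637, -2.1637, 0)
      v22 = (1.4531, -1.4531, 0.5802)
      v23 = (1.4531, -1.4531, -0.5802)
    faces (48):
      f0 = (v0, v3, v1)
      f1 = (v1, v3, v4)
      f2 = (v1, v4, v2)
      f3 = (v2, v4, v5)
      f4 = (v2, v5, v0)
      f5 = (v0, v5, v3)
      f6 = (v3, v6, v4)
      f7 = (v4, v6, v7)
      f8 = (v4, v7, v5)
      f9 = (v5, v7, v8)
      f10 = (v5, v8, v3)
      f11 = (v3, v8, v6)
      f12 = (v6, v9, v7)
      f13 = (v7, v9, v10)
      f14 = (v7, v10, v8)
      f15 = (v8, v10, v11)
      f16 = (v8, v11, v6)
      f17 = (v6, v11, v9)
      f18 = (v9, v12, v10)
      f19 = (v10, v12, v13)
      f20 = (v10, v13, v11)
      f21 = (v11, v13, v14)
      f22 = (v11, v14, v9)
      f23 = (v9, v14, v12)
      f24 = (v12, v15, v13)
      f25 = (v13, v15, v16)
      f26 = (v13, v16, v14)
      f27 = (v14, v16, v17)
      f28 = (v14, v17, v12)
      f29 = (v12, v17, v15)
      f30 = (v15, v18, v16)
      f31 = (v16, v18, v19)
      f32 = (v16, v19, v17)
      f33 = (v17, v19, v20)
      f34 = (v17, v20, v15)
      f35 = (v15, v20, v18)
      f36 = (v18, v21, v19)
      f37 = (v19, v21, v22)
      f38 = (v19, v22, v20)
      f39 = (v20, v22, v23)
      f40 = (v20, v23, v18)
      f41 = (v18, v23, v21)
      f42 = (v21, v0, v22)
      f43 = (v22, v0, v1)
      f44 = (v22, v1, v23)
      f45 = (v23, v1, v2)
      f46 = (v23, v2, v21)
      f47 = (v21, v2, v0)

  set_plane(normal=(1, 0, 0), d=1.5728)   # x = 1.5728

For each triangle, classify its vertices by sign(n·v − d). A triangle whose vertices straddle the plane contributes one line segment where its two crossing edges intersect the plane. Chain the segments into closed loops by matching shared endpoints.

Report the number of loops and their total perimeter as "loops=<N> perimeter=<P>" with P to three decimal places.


loops=2 perimeter=7.861

Straddling triangles (16 of 48):
  (v1,v3,v4) [++-] → (1.5728, 1.5728, 0.482466)–(1.5728, 1.16412, 0.5802)  len=0.4202
  (v1,v4,v2) [+-+] → (1.5728, 1.16412, 0.5802)–(1.5728, 1.16412, 0.349431)  len=0.2308
  (v2,v4,v5) [+--] → (1.5728, 1.16412, 0.349431)–(1.5728, 1.16412, -0.5802)  len=0.9296
  (v2,v5,v0) [+-+] → (1.5728, 1.16412, -0.5802)–(1.5728, 1.34486, -0.53698)  len=0.1858
  (v0,v5,v3) [+-+] → (1.5728, 1.34486, -0.53698)–(1.5728, 1.5728, -0.482466)  len=0.2344
  (v3,v6,v4) [+--] → (1.5728, 2.40848, 0)–(1.5728, 1.5728, 0.482466)  len=0.9650
  (v5,v8,v3) [--+] → (1.5728, 2.13401, -0.158451)–(1.5728, 1.5728, -0.482466)  len=0.6480
  (v3,v8,v6) [+--] → (1.5728, 2.13401, -0.158451)–(1.5728, 2.40848, 0)  len=0.3169
  (v18,v21,v19) [-+-] → (1.5728, -2.40848, 0)–(1.5728, -2.13401, 0.158451)  len=0.3169
  (v19,v21,v22) [-+-] → (1.5728, -2.13401, 0.158451)–(1.5728, -1.5728, 0.482466)  len=0.6480
  (v18,v23,v21) [--+] → (1.5728, -1.5728, -0.482466)–(1.5728, -2.40848, 0)  len=0.9650
  (v21,v0,v22) [++-] → (1.5728, -1.34486, 0.53698)–(1.5728, -1.5728, 0.482466)  len=0.2344
  (v22,v0,v1) [-++] → (1.5728, -1.34486, 0.53698)–(1.5728, -1.16412, 0.5802)  len=0.1858
  (v22,v1,v23) [-+-] → (1.5728, -1.16412, 0.5802)–(1.5728, -1.16412, -0.349431)  len=0.9296
  (v23,v1,v2) [-++] → (1.5728, -1.16412, -0.349431)–(1.5728, -1.16412, -0.5802)  len=0.2308
  (v23,v2,v21) [-++] → (1.5728, -1.16412, -0.5802)–(1.5728, -1.5728, -0.482466)  len=0.4202

Chained into 2 loop(s):
  loop 1: 8 segments, perimeter = 3.9307
  loop 2: 8 segments, perimeter = 3.9307
Total perimeter = 7.861


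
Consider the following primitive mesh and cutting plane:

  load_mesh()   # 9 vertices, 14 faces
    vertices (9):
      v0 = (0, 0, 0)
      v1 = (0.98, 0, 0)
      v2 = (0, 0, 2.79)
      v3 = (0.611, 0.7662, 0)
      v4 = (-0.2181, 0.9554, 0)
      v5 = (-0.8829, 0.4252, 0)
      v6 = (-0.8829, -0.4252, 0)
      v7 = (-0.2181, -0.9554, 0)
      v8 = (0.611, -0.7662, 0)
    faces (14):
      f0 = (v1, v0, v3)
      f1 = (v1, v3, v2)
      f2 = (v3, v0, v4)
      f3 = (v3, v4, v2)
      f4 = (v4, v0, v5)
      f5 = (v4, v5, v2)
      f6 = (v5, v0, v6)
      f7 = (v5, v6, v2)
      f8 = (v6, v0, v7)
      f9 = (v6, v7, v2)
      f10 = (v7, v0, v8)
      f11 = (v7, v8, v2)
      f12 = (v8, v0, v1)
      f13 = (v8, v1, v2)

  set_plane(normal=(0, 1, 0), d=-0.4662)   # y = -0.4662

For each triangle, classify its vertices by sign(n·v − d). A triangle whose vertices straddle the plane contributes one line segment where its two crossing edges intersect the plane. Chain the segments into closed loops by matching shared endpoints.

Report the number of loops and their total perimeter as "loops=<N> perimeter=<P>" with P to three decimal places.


loops=1 perimeter=4.931

Straddling triangles (6 of 14):
  (v6,v0,v7) [++-] → (-0.106425, -0.4662, 0)–(-0.831491, -0.4662, 0)  len=0.7251
  (v6,v7,v2) [+-+] → (-0.831491, -0.4662, 0)–(-0.106425, -0.4662, 1.42858)  len=1.6021
  (v7,v0,v8) [-+-] → (-0.106425, -0.4662, 0)–(0.371767, -0.4662, 0)  len=0.4782
  (v7,v8,v2) [--+] → (0.371767, -0.4662, 1.0924)–(-0.106425, -0.4662, 1.42858)  len=0.5845
  (v8,v0,v1) [-++] → (0.371767, -0.4662, 0)–(0.755479, -0.4662, 0)  len=0.3837
  (v8,v1,v2) [-++] → (0.755479, -0.4662, 0)–(0.371767, -0.4662, 1.0924)  len=1.1578

Chained into 1 loop(s):
  loop 1: 6 segments, perimeter = 4.9314
Total perimeter = 4.931


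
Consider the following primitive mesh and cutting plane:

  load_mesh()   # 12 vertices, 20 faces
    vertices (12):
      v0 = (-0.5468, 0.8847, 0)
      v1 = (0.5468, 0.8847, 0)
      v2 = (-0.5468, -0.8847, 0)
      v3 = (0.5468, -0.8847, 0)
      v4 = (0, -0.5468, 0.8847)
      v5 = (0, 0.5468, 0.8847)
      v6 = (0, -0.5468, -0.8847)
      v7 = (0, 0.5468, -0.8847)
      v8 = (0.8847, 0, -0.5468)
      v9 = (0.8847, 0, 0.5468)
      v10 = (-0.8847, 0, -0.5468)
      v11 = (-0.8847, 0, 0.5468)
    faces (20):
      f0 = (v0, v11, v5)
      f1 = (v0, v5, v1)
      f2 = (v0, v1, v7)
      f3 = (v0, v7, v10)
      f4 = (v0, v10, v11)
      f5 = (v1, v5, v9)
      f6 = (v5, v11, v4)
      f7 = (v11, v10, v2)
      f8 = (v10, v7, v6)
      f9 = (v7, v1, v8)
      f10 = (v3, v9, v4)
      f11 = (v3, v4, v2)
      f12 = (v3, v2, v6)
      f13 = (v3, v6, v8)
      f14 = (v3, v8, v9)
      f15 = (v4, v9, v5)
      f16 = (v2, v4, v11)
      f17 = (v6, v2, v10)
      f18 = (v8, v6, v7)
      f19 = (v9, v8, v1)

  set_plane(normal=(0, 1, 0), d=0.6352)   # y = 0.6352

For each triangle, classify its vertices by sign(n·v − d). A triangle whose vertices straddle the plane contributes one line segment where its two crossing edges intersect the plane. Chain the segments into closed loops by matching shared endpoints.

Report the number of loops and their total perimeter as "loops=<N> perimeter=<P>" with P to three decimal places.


loops=1 perimeter=4.012

Straddling triangles (8 of 20):
  (v0,v11,v5) [+--] → (-0.642093, 0.6352, 0.154207)–(-0.143052, 0.6352, 0.653248)  len=0.7058
  (v0,v5,v1) [+-+] → (-0.143052, 0.6352, 0.653248)–(0.143052, 0.6352, 0.653248)  len=0.2861
  (v0,v1,v7) [++-] → (0.143052, 0.6352, -0.653248)–(-0.143052, 0.6352, -0.653248)  len=0.2861
  (v0,v7,v10) [+--] → (-0.143052, 0.6352, -0.653248)–(-0.642093, 0.6352, -0.154207)  len=0.7058
  (v0,v10,v11) [+--] → (-0.642093, 0.6352, -0.154207)–(-0.642093, 0.6352, 0.154207)  len=0.3084
  (v1,v5,v9) [+--] → (0.143052, 0.6352, 0.653248)–(0.642093, 0.6352, 0.154207)  len=0.7058
  (v7,v1,v8) [-+-] → (0.143052, 0.6352, -0.653248)–(0.642093, 0.6352, -0.154207)  len=0.7058
  (v9,v8,v1) [--+] → (0.642093, 0.6352, -0.154207)–(0.642093, 0.6352, 0.154207)  len=0.3084

Chained into 1 loop(s):
  loop 1: 8 segments, perimeter = 4.0120
Total perimeter = 4.012


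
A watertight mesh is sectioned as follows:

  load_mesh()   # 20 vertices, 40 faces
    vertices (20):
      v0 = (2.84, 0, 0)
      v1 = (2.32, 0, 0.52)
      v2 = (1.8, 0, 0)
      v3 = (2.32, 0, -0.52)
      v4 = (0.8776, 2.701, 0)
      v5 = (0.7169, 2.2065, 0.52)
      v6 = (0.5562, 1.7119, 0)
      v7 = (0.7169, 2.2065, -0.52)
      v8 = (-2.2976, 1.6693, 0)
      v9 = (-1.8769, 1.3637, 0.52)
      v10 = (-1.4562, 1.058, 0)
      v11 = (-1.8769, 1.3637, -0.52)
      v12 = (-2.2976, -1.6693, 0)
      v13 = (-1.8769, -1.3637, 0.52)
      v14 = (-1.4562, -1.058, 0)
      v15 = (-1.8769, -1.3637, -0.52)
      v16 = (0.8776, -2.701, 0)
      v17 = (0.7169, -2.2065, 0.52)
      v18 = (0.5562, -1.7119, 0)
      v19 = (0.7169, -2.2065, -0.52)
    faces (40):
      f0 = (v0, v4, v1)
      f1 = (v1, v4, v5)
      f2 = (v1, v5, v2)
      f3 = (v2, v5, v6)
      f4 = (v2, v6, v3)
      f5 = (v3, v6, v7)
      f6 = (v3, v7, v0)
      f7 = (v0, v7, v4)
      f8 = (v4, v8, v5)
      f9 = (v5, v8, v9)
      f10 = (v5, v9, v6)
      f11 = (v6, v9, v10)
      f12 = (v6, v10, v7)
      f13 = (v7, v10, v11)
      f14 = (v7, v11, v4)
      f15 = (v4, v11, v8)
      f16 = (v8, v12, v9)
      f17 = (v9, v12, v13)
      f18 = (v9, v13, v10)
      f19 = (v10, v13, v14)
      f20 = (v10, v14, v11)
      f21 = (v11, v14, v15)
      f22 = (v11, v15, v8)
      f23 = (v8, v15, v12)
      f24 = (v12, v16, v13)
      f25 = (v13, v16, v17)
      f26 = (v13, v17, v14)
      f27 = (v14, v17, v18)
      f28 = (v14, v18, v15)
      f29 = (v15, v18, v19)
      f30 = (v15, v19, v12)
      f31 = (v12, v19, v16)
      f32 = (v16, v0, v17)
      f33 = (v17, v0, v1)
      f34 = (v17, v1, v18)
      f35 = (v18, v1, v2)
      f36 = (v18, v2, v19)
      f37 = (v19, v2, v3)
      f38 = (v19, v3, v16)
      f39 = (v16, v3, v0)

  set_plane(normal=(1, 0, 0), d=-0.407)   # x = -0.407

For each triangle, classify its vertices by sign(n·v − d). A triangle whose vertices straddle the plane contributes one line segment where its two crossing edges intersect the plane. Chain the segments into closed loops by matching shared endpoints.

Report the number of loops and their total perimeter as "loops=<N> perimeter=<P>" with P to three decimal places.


Straddling triangles (16 of 40):
  (v4,v8,v5) [+-+] → (-0.407, 2.2836, 0)–(-0.407, 2.00622, 0.326128)  len=0.4281
  (v5,v8,v9) [+--] → (-0.407, 2.00622, 0.326128)–(-0.407, 1.84131, 0.52)  len=0.2545
  (v5,v9,v6) [+-+] → (-0.407, 1.84131, 0.52)–(-0.407, 1.57406, 0.205854)  len=0.4124
  (v6,v9,v10) [+--] → (-0.407, 1.57406, 0.205854)–(-0.407, 1.39892, 0)  len=0.2703
  (v6,v10,v7) [+-+] → (-0.407, 1.39892, 0)–(-0.407, 1.61251, -0.251063)  len=0.3296
  (v7,v10,v11) [+--] → (-0.407, 1.61251, -0.251063)–(-0.407, 1.84131, -0.52)  len=0.3531
  (v7,v11,v4) [+-+] → (-0.407, 1.84131, -0.52)–(-0.407, 2.07733, -0.242509)  len=0.3643
  (v4,v11,v8) [+--] → (-0.407, 2.07733, -0.242509)–(-0.407, 2.2836, 0)  len=0.3184
  (v12,v16,v13) [-+-] → (-0.407, -2.2836, 0)–(-0.407, -2.07733, 0.242509)  len=0.3184
  (v13,v16,v17) [-++] → (-0.407, -2.07733, 0.242509)–(-0.407, -1.84131, 0.52)  len=0.3643
  (v13,v17,v14) [-+-] → (-0.407, -1.84131, 0.52)–(-0.407, -1.61251, 0.251063)  len=0.3531
  (v14,v17,v18) [-++] → (-0.407, -1.61251, 0.251063)–(-0.407, -1.39892, 0)  len=0.3296
  (v14,v18,v15) [-+-] → (-0.407, -1.39892, 0)–(-0.407, -1.57406, -0.205854)  len=0.2703
  (v15,v18,v19) [-++] → (-0.407, -1.57406, -0.205854)–(-0.407, -1.84131, -0.52)  len=0.4124
  (v15,v19,v12) [-+-] → (-0.407, -1.84131, -0.52)–(-0.407, -2.00622, -0.326128)  len=0.2545
  (v12,v19,v16) [-++] → (-0.407, -2.00622, -0.326128)–(-0.407, -2.2836, 0)  len=0.4281

Chained into 2 loop(s):
  loop 1: 8 segments, perimeter = 2.7308
  loop 2: 8 segments, perimeter = 2.7308
Total perimeter = 5.462

loops=2 perimeter=5.462


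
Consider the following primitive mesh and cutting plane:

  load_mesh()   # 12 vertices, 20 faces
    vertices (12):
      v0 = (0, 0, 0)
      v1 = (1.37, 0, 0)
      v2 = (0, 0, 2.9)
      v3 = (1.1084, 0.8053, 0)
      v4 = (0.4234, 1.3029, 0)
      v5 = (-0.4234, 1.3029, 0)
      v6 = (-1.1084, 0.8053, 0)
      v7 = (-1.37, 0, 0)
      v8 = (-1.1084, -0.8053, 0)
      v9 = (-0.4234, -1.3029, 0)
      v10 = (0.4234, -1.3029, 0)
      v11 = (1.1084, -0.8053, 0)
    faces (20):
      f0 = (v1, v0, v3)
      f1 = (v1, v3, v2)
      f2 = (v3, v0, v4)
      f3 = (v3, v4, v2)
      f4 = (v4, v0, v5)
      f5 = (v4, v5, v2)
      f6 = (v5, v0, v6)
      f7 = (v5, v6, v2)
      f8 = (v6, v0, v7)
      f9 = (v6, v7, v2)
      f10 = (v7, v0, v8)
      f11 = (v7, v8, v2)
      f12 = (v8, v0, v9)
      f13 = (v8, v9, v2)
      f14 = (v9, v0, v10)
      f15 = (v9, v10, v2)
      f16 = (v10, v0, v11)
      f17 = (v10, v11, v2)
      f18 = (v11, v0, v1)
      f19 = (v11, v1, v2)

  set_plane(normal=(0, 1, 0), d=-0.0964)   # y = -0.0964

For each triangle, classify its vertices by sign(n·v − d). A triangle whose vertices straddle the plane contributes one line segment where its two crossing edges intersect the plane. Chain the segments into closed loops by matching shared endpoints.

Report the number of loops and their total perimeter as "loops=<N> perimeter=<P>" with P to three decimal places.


Straddling triangles (10 of 20):
  (v7,v0,v8) [++-] → (-0.132683, -0.0964, 0)–(-1.33868, -0.0964, 0)  len=1.2060
  (v7,v8,v2) [+-+] → (-1.33868, -0.0964, 0)–(-0.132683, -0.0964, 2.55285)  len=2.8234
  (v8,v0,v9) [-+-] → (-0.132683, -0.0964, 0)–(-0.0313269, -0.0964, 0)  len=0.1014
  (v8,v9,v2) [--+] → (-0.0313269, -0.0964, 2.68543)–(-0.132683, -0.0964, 2.55285)  len=0.1669
  (v9,v0,v10) [-+-] → (-0.0313269, -0.0964, 0)–(0.0313269, -0.0964, 0)  len=0.0627
  (v9,v10,v2) [--+] → (0.0313269, -0.0964, 2.68543)–(-0.0313269, -0.0964, 2.68543)  len=0.0627
  (v10,v0,v11) [-+-] → (0.0313269, -0.0964, 0)–(0.132683, -0.0964, 0)  len=0.1014
  (v10,v11,v2) [--+] → (0.132683, -0.0964, 2.55285)–(0.0313269, -0.0964, 2.68543)  len=0.1669
  (v11,v0,v1) [-++] → (0.132683, -0.0964, 0)–(1.33868, -0.0964, 0)  len=1.2060
  (v11,v1,v2) [-++] → (1.33868, -0.0964, 0)–(0.132683, -0.0964, 2.55285)  len=2.8234

Chained into 1 loop(s):
  loop 1: 10 segments, perimeter = 8.7206
Total perimeter = 8.721

loops=1 perimeter=8.721


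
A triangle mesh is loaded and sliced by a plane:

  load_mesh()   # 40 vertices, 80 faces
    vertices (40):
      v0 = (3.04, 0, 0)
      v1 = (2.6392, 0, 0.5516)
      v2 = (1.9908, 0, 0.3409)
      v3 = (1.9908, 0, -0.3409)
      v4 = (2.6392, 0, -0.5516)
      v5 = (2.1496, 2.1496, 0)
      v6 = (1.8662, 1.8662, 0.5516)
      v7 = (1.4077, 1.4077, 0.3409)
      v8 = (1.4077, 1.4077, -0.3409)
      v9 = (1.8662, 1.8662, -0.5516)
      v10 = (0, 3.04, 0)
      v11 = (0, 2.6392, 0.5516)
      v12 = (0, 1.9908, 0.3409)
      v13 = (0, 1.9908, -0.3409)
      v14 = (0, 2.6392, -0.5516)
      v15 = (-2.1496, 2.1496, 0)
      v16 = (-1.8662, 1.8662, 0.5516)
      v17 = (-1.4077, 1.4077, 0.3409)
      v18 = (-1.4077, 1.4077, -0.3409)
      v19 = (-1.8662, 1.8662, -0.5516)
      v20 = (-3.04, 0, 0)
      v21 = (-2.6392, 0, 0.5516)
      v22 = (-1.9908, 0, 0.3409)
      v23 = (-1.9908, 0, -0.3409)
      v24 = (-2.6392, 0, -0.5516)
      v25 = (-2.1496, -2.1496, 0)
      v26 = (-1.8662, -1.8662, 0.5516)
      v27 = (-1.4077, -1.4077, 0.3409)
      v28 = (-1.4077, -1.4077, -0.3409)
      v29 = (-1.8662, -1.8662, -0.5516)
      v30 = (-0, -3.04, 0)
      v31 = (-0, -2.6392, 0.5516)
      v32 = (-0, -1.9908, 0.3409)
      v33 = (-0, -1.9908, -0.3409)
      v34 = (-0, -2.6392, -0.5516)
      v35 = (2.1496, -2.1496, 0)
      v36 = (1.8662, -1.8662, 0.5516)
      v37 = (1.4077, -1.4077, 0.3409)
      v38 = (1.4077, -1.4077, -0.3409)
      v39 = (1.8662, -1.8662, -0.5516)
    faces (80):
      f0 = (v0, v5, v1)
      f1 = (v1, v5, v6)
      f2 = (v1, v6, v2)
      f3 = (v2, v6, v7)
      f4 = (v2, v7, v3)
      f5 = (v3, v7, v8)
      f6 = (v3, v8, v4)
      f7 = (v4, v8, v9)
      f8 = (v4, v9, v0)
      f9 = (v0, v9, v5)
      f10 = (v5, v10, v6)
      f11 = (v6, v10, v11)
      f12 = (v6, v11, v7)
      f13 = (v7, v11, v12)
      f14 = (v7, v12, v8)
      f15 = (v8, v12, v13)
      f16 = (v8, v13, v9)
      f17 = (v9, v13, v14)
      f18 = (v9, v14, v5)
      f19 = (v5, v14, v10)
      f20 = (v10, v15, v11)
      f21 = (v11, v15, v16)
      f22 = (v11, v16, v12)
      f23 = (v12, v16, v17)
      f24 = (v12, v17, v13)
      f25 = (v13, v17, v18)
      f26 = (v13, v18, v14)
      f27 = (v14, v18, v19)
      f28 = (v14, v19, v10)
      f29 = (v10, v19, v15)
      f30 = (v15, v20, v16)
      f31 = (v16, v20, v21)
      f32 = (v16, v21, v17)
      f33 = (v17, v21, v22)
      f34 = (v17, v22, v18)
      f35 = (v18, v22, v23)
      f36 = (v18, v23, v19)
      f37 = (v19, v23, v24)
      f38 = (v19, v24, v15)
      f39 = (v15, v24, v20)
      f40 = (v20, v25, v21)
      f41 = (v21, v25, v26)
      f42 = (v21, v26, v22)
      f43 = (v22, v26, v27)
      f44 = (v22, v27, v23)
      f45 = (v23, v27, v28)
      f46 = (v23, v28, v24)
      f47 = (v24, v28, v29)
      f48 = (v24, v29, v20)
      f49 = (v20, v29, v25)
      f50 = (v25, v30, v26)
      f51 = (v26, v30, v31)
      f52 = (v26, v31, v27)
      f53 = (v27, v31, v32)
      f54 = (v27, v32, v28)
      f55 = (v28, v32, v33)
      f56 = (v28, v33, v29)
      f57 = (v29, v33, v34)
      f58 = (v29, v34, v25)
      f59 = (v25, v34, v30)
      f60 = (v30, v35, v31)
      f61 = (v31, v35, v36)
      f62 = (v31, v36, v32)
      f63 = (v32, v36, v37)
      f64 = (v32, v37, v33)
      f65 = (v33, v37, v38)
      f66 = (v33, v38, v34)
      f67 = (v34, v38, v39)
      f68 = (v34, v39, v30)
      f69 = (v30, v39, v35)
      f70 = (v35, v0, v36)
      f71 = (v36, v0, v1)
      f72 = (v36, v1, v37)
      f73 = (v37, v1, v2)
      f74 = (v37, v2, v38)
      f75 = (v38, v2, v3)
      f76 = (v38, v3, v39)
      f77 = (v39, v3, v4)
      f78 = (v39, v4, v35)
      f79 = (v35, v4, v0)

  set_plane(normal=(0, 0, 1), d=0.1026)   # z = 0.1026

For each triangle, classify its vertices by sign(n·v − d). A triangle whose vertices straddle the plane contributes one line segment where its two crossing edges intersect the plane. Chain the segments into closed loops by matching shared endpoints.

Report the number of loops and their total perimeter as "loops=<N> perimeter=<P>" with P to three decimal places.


loops=2 perimeter=30.347

Straddling triangles (32 of 80):
  (v0,v5,v1) [--+] → (2.24067, 1.74977, 0.1026)–(2.96545, 0, 0.1026)  len=1.8939
  (v1,v5,v6) [+-+] → (2.24067, 1.74977, 0.1026)–(2.09689, 2.09689, 0.1026)  len=0.3757
  (v2,v7,v3) [++-] → (1.6115, 0.915686, 0.1026)–(1.9908, 0, 0.1026)  len=0.9911
  (v3,v7,v8) [-+-] → (1.6115, 0.915686, 0.1026)–(1.4077, 1.4077, 0.1026)  len=0.5326
  (v5,v10,v6) [--+] → (0.347121, 2.82167, 0.1026)–(2.09689, 2.09689, 0.1026)  len=1.8939
  (v6,v10,v11) [+-+] → (0.347121, 2.82167, 0.1026)–(0, 2.96545, 0.1026)  len=0.3757
  (v7,v12,v8) [++-] → (0.492014, 1.787, 0.1026)–(1.4077, 1.4077, 0.1026)  len=0.9911
  (v8,v12,v13) [-+-] → (0.492014, 1.787, 0.1026)–(0, 1.9908, 0.1026)  len=0.5326
  (v10,v15,v11) [--+] → (-1.74977, 2.24067, 0.1026)–(0, 2.96545, 0.1026)  len=1.8939
  (v11,v15,v16) [+-+] → (-1.74977, 2.24067, 0.1026)–(-2.09689, 2.09689, 0.1026)  len=0.3757
  (v12,v17,v13) [++-] → (-0.915686, 1.6115, 0.1026)–(0, 1.9908, 0.1026)  len=0.9911
  (v13,v17,v18) [-+-] → (-0.915686, 1.6115, 0.1026)–(-1.4077, 1.4077, 0.1026)  len=0.5326
  (v15,v20,v16) [--+] → (-2.82167, 0.347121, 0.1026)–(-2.09689, 2.09689, 0.1026)  len=1.8939
  (v16,v20,v21) [+-+] → (-2.82167, 0.347121, 0.1026)–(-2.96545, 0, 0.1026)  len=0.3757
  (v17,v22,v18) [++-] → (-1.787, 0.492014, 0.1026)–(-1.4077, 1.4077, 0.1026)  len=0.9911
  (v18,v22,v23) [-+-] → (-1.787, 0.492014, 0.1026)–(-1.9908, 0, 0.1026)  len=0.5326
  (v20,v25,v21) [--+] → (-2.24067, -1.74977, 0.1026)–(-2.96545, 0, 0.1026)  len=1.8939
  (v21,v25,v26) [+-+] → (-2.24067, -1.74977, 0.1026)–(-2.09689, -2.09689, 0.1026)  len=0.3757
  (v22,v27,v23) [++-] → (-1.6115, -0.915686, 0.1026)–(-1.9908, 0, 0.1026)  len=0.9911
  (v23,v27,v28) [-+-] → (-1.6115, -0.915686, 0.1026)–(-1.4077, -1.4077, 0.1026)  len=0.5326
  (v25,v30,v26) [--+] → (-0.347121, -2.82167, 0.1026)–(-2.09689, -2.09689, 0.1026)  len=1.8939
  (v26,v30,v31) [+-+] → (-0.347121, -2.82167, 0.1026)–(0, -2.96545, 0.1026)  len=0.3757
  (v27,v32,v28) [++-] → (-0.492014, -1.787, 0.1026)–(-1.4077, -1.4077, 0.1026)  len=0.9911
  (v28,v32,v33) [-+-] → (-0.492014, -1.787, 0.1026)–(0, -1.9908, 0.1026)  len=0.5326
  (v30,v35,v31) [--+] → (1.74977, -2.24067, 0.1026)–(0, -2.96545, 0.1026)  len=1.8939
  (v31,v35,v36) [+-+] → (1.74977, -2.24067, 0.1026)–(2.09689, -2.09689, 0.1026)  len=0.3757
  (v32,v37,v33) [++-] → (0.915686, -1.6115, 0.1026)–(0, -1.9908, 0.1026)  len=0.9911
  (v33,v37,v38) [-+-] → (0.915686, -1.6115, 0.1026)–(1.4077, -1.4077, 0.1026)  len=0.5326
  (v35,v0,v36) [--+] → (2.82167, -0.347121, 0.1026)–(2.09689, -2.09689, 0.1026)  len=1.8939
  (v36,v0,v1) [+-+] → (2.82167, -0.347121, 0.1026)–(2.96545, 0, 0.1026)  len=0.3757
  (v37,v2,v38) [++-] → (1.787, -0.492014, 0.1026)–(1.4077, -1.4077, 0.1026)  len=0.9911
  (v38,v2,v3) [-+-] → (1.787, -0.492014, 0.1026)–(1.9908, 0, 0.1026)  len=0.5326

Chained into 2 loop(s):
  loop 1: 16 segments, perimeter = 18.1572
  loop 2: 16 segments, perimeter = 12.1895
Total perimeter = 30.347


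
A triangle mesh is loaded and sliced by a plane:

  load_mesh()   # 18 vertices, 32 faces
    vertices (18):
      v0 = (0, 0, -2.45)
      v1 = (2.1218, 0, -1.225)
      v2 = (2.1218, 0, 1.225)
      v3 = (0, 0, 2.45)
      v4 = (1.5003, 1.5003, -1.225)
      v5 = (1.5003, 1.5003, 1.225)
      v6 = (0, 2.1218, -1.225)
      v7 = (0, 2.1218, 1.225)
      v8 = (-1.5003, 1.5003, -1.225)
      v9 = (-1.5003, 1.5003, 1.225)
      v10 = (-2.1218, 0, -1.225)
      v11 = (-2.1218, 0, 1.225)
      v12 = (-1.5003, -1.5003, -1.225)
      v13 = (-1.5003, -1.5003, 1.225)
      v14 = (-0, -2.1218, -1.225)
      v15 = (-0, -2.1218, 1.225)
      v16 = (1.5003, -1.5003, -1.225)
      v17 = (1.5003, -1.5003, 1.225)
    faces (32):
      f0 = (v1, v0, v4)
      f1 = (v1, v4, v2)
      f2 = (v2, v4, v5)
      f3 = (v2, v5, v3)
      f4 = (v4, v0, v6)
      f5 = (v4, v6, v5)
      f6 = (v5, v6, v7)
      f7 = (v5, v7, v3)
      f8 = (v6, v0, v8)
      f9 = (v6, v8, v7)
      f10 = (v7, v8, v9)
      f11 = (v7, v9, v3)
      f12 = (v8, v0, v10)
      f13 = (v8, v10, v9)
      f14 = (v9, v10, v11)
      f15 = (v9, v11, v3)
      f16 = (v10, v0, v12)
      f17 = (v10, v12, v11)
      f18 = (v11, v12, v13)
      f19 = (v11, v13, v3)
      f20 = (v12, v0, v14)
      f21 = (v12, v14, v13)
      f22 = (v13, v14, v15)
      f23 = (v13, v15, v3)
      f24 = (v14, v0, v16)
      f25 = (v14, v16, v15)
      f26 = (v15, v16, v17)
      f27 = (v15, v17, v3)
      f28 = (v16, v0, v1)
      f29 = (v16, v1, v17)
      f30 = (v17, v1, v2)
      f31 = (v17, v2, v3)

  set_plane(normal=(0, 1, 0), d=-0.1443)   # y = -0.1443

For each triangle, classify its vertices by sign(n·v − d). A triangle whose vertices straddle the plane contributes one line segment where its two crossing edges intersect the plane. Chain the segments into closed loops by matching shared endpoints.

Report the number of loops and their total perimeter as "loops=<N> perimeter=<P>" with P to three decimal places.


Straddling triangles (12 of 32):
  (v10,v0,v12) [++-] → (-0.1443, -0.1443, -2.33218)–(-2.06202, -0.1443, -1.225)  len=2.2144
  (v10,v12,v11) [+-+] → (-2.06202, -0.1443, -1.225)–(-2.06202, -0.1443, 0.989357)  len=2.2144
  (v11,v12,v13) [+--] → (-2.06202, -0.1443, 0.989357)–(-2.06202, -0.1443, 1.225)  len=0.2356
  (v11,v13,v3) [+-+] → (-2.06202, -0.1443, 1.225)–(-0.1443, -0.1443, 2.33218)  len=2.2144
  (v12,v0,v14) [-+-] → (-0.1443, -0.1443, -2.33218)–(0, -0.1443, -2.36669)  len=0.1484
  (v13,v15,v3) [--+] → (0, -0.1443, 2.36669)–(-0.1443, -0.1443, 2.33218)  len=0.1484
  (v14,v0,v16) [-+-] → (0, -0.1443, -2.36669)–(0.1443, -0.1443, -2.33218)  len=0.1484
  (v15,v17,v3) [--+] → (0.1443, -0.1443, 2.33218)–(0, -0.1443, 2.36669)  len=0.1484
  (v16,v0,v1) [-++] → (0.1443, -0.1443, -2.33218)–(2.06202, -0.1443, -1.225)  len=2.2144
  (v16,v1,v17) [-+-] → (2.06202, -0.1443, -1.225)–(2.06202, -0.1443, -0.989357)  len=0.2356
  (v17,v1,v2) [-++] → (2.06202, -0.1443, -0.989357)–(2.06202, -0.1443, 1.225)  len=2.2144
  (v17,v2,v3) [-++] → (2.06202, -0.1443, 1.225)–(0.1443, -0.1443, 2.33218)  len=2.2144

Chained into 1 loop(s):
  loop 1: 12 segments, perimeter = 14.3510
Total perimeter = 14.351

loops=1 perimeter=14.351


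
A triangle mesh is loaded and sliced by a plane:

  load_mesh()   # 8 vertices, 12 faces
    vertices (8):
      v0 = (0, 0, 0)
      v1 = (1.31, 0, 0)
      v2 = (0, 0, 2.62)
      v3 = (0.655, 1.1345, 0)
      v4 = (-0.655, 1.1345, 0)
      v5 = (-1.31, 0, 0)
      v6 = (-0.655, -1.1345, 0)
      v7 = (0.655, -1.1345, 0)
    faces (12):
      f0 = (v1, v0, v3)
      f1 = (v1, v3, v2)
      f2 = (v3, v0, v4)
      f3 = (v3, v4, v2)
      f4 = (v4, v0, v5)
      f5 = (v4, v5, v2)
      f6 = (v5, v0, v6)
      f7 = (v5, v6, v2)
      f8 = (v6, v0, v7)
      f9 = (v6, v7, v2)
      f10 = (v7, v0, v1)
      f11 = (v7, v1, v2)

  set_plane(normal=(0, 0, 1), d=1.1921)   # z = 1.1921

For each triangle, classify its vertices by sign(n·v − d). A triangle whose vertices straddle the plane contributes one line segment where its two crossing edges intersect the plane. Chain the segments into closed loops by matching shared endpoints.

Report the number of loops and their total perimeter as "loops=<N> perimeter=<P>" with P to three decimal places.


Straddling triangles (6 of 12):
  (v1,v3,v2) [--+] → (0.356975, 0.618303, 1.1921)–(0.71395, 0, 1.1921)  len=0.7140
  (v3,v4,v2) [--+] → (-0.356975, 0.618303, 1.1921)–(0.356975, 0.618303, 1.1921)  len=0.7140
  (v4,v5,v2) [--+] → (-0.71395, 0, 1.1921)–(-0.356975, 0.618303, 1.1921)  len=0.7140
  (v5,v6,v2) [--+] → (-0.356975, -0.618303, 1.1921)–(-0.71395, 0, 1.1921)  len=0.7140
  (v6,v7,v2) [--+] → (0.356975, -0.618303, 1.1921)–(-0.356975, -0.618303, 1.1921)  len=0.7140
  (v7,v1,v2) [--+] → (0.71395, 0, 1.1921)–(0.356975, -0.618303, 1.1921)  len=0.7140

Chained into 1 loop(s):
  loop 1: 6 segments, perimeter = 4.2837
Total perimeter = 4.284

loops=1 perimeter=4.284
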